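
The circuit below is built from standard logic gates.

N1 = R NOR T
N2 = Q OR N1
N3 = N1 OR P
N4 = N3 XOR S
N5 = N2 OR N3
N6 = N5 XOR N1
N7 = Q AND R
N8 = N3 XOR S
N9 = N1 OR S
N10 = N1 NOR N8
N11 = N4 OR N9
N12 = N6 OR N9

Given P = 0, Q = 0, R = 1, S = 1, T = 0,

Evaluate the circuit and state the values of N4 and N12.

N1 = R NOR T = 1 NOR 0 = 0
N2 = Q OR N1 = 0 OR 0 = 0
N3 = N1 OR P = 0 OR 0 = 0
N4 = N3 XOR S = 0 XOR 1 = 1
N5 = N2 OR N3 = 0 OR 0 = 0
N6 = N5 XOR N1 = 0 XOR 0 = 0
N9 = N1 OR S = 0 OR 1 = 1
N12 = N6 OR N9 = 0 OR 1 = 1

N4 = 1  N12 = 1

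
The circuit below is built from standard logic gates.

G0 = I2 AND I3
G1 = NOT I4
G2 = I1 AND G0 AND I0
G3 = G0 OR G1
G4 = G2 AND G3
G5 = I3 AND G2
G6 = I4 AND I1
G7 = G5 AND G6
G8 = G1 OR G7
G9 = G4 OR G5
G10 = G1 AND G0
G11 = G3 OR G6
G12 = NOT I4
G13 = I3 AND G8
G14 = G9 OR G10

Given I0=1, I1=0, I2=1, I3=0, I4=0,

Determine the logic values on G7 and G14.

G7 = 0  G14 = 0

G0 = I2 AND I3 = 1 AND 0 = 0
G1 = NOT I4 = NOT 0 = 1
G2 = I1 AND G0 AND I0 = 0 AND 0 AND 1 = 0
G3 = G0 OR G1 = 0 OR 1 = 1
G4 = G2 AND G3 = 0 AND 1 = 0
G5 = I3 AND G2 = 0 AND 0 = 0
G6 = I4 AND I1 = 0 AND 0 = 0
G7 = G5 AND G6 = 0 AND 0 = 0
G9 = G4 OR G5 = 0 OR 0 = 0
G10 = G1 AND G0 = 1 AND 0 = 0
G14 = G9 OR G10 = 0 OR 0 = 0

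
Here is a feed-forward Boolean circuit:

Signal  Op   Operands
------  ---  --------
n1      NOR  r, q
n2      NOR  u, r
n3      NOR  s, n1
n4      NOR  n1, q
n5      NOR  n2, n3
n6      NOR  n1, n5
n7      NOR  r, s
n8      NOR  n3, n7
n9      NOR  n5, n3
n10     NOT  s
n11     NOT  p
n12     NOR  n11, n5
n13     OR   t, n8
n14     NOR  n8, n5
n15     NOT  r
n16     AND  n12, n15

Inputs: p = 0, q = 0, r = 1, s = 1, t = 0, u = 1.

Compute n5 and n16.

n5 = 1; n16 = 0

n1 = r NOR q = 1 NOR 0 = 0
n2 = u NOR r = 1 NOR 1 = 0
n3 = s NOR n1 = 1 NOR 0 = 0
n5 = n2 NOR n3 = 0 NOR 0 = 1
n11 = NOT p = NOT 0 = 1
n12 = n11 NOR n5 = 1 NOR 1 = 0
n15 = NOT r = NOT 1 = 0
n16 = n12 AND n15 = 0 AND 0 = 0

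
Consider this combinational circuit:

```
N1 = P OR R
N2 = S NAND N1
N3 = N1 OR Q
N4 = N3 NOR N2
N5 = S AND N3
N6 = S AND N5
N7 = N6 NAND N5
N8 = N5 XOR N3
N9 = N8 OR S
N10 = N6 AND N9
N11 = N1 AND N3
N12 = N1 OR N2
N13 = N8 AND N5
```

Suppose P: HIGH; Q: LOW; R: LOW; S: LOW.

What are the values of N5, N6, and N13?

N5 = LOW, N6 = LOW, N13 = LOW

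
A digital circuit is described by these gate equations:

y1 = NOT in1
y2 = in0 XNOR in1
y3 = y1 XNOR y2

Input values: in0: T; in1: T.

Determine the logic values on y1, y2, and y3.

y1 = F  y2 = T  y3 = F

y1 = NOT in1 = NOT T = F
y2 = in0 XNOR in1 = T XNOR T = T
y3 = y1 XNOR y2 = F XNOR T = F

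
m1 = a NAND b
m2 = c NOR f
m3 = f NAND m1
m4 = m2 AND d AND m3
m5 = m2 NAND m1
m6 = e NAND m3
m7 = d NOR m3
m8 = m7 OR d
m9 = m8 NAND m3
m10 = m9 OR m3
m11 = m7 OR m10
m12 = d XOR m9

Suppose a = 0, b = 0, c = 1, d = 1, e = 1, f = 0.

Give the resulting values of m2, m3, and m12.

m1 = a NAND b = 0 NAND 0 = 1
m2 = c NOR f = 1 NOR 0 = 0
m3 = f NAND m1 = 0 NAND 1 = 1
m7 = d NOR m3 = 1 NOR 1 = 0
m8 = m7 OR d = 0 OR 1 = 1
m9 = m8 NAND m3 = 1 NAND 1 = 0
m12 = d XOR m9 = 1 XOR 0 = 1

m2 = 0; m3 = 1; m12 = 1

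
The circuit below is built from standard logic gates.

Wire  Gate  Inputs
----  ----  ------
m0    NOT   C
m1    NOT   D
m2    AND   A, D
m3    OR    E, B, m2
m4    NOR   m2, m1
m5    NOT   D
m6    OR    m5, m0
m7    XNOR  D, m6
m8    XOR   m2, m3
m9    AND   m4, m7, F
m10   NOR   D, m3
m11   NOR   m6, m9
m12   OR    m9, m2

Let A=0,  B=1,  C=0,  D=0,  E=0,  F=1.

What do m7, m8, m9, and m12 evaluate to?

m0 = NOT C = NOT 0 = 1
m1 = NOT D = NOT 0 = 1
m2 = A AND D = 0 AND 0 = 0
m3 = E OR B OR m2 = 0 OR 1 OR 0 = 1
m4 = m2 NOR m1 = 0 NOR 1 = 0
m5 = NOT D = NOT 0 = 1
m6 = m5 OR m0 = 1 OR 1 = 1
m7 = D XNOR m6 = 0 XNOR 1 = 0
m8 = m2 XOR m3 = 0 XOR 1 = 1
m9 = m4 AND m7 AND F = 0 AND 0 AND 1 = 0
m12 = m9 OR m2 = 0 OR 0 = 0

m7 = 0; m8 = 1; m9 = 0; m12 = 0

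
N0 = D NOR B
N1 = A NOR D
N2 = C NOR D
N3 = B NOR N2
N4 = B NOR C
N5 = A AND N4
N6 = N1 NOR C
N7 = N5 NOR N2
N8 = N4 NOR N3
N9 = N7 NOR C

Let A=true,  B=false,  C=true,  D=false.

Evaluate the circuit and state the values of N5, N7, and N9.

N5 = false; N7 = true; N9 = false

N2 = C NOR D = true NOR false = false
N4 = B NOR C = false NOR true = false
N5 = A AND N4 = true AND false = false
N7 = N5 NOR N2 = false NOR false = true
N9 = N7 NOR C = true NOR true = false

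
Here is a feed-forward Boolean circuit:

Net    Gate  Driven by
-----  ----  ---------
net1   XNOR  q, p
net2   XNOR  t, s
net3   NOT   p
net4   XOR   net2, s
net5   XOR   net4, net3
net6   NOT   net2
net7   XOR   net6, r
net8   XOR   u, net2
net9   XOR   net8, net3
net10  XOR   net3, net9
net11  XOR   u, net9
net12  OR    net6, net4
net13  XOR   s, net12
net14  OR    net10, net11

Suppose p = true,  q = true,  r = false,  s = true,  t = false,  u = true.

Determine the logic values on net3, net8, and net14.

net3 = false; net8 = true; net14 = true

net2 = t XNOR s = false XNOR true = false
net3 = NOT p = NOT true = false
net8 = u XOR net2 = true XOR false = true
net9 = net8 XOR net3 = true XOR false = true
net10 = net3 XOR net9 = false XOR true = true
net11 = u XOR net9 = true XOR true = false
net14 = net10 OR net11 = true OR false = true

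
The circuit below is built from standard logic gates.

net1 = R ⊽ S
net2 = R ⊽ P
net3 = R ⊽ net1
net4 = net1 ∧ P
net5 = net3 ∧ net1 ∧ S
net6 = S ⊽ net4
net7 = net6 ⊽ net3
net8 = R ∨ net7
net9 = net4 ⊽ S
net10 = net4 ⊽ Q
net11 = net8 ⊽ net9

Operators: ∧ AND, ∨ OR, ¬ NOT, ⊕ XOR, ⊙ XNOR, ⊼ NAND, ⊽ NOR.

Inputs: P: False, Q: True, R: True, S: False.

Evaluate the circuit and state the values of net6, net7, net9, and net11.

net6 = True, net7 = False, net9 = True, net11 = False

net1 = R NOR S = True NOR False = False
net3 = R NOR net1 = True NOR False = False
net4 = net1 AND P = False AND False = False
net6 = S NOR net4 = False NOR False = True
net7 = net6 NOR net3 = True NOR False = False
net8 = R OR net7 = True OR False = True
net9 = net4 NOR S = False NOR False = True
net11 = net8 NOR net9 = True NOR True = False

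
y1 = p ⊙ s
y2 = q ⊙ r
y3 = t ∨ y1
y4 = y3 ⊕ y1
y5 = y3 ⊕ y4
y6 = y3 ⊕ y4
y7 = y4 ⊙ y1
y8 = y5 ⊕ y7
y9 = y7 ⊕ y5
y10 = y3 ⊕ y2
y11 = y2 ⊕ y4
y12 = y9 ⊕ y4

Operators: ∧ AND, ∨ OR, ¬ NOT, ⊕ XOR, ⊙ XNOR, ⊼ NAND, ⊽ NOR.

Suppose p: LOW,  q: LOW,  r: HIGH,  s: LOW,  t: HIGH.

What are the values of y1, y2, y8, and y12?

y1 = HIGH, y2 = LOW, y8 = HIGH, y12 = HIGH

y1 = p XNOR s = LOW XNOR LOW = HIGH
y2 = q XNOR r = LOW XNOR HIGH = LOW
y3 = t OR y1 = HIGH OR HIGH = HIGH
y4 = y3 XOR y1 = HIGH XOR HIGH = LOW
y5 = y3 XOR y4 = HIGH XOR LOW = HIGH
y7 = y4 XNOR y1 = LOW XNOR HIGH = LOW
y8 = y5 XOR y7 = HIGH XOR LOW = HIGH
y9 = y7 XOR y5 = LOW XOR HIGH = HIGH
y12 = y9 XOR y4 = HIGH XOR LOW = HIGH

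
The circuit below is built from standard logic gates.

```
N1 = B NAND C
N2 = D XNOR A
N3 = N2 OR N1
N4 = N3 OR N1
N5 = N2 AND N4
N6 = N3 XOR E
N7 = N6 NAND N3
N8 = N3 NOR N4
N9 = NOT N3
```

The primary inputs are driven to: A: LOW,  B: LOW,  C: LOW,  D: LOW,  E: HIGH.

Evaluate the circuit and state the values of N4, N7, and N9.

N4 = HIGH; N7 = HIGH; N9 = LOW

N1 = B NAND C = LOW NAND LOW = HIGH
N2 = D XNOR A = LOW XNOR LOW = HIGH
N3 = N2 OR N1 = HIGH OR HIGH = HIGH
N4 = N3 OR N1 = HIGH OR HIGH = HIGH
N6 = N3 XOR E = HIGH XOR HIGH = LOW
N7 = N6 NAND N3 = LOW NAND HIGH = HIGH
N9 = NOT N3 = NOT HIGH = LOW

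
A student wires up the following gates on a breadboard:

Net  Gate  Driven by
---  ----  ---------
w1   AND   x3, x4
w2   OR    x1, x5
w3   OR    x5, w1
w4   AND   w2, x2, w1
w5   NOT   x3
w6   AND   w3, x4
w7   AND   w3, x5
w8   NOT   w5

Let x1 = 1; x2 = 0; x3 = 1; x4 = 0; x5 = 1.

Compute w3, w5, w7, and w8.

w1 = x3 AND x4 = 1 AND 0 = 0
w3 = x5 OR w1 = 1 OR 0 = 1
w5 = NOT x3 = NOT 1 = 0
w7 = w3 AND x5 = 1 AND 1 = 1
w8 = NOT w5 = NOT 0 = 1

w3 = 1, w5 = 0, w7 = 1, w8 = 1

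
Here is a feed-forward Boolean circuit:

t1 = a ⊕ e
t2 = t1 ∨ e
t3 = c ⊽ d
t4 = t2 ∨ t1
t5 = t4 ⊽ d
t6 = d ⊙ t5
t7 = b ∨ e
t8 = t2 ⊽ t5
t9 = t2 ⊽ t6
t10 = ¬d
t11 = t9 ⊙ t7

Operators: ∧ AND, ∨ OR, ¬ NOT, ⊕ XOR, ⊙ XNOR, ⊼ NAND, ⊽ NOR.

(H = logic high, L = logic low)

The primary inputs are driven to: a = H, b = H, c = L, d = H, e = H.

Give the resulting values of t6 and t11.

t1 = a XOR e = H XOR H = L
t2 = t1 OR e = L OR H = H
t4 = t2 OR t1 = H OR L = H
t5 = t4 NOR d = H NOR H = L
t6 = d XNOR t5 = H XNOR L = L
t7 = b OR e = H OR H = H
t9 = t2 NOR t6 = H NOR L = L
t11 = t9 XNOR t7 = L XNOR H = L

t6 = L  t11 = L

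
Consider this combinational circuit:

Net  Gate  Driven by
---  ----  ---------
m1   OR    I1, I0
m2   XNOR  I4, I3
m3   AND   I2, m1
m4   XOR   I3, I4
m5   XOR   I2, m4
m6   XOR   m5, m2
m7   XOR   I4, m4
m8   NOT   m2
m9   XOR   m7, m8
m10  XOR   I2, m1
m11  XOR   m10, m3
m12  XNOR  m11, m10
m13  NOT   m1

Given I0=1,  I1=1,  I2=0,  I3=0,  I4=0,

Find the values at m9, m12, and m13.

m9 = 0, m12 = 1, m13 = 0

m1 = I1 OR I0 = 1 OR 1 = 1
m2 = I4 XNOR I3 = 0 XNOR 0 = 1
m3 = I2 AND m1 = 0 AND 1 = 0
m4 = I3 XOR I4 = 0 XOR 0 = 0
m7 = I4 XOR m4 = 0 XOR 0 = 0
m8 = NOT m2 = NOT 1 = 0
m9 = m7 XOR m8 = 0 XOR 0 = 0
m10 = I2 XOR m1 = 0 XOR 1 = 1
m11 = m10 XOR m3 = 1 XOR 0 = 1
m12 = m11 XNOR m10 = 1 XNOR 1 = 1
m13 = NOT m1 = NOT 1 = 0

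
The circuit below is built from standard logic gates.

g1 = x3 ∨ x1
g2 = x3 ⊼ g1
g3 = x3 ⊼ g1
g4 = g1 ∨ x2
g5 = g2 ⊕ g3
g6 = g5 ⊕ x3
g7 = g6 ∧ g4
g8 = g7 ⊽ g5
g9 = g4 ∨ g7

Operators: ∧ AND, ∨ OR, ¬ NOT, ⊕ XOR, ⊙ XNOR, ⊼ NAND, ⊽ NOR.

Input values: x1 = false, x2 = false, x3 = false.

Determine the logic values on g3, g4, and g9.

g3 = true; g4 = false; g9 = false

g1 = x3 OR x1 = false OR false = false
g2 = x3 NAND g1 = false NAND false = true
g3 = x3 NAND g1 = false NAND false = true
g4 = g1 OR x2 = false OR false = false
g5 = g2 XOR g3 = true XOR true = false
g6 = g5 XOR x3 = false XOR false = false
g7 = g6 AND g4 = false AND false = false
g9 = g4 OR g7 = false OR false = false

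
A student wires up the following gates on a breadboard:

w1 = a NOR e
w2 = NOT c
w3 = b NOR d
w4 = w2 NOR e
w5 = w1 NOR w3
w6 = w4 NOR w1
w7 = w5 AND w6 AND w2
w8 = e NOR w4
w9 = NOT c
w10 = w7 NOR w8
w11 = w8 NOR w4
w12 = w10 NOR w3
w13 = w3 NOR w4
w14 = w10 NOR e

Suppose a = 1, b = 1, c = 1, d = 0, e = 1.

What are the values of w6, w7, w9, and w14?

w1 = a NOR e = 1 NOR 1 = 0
w2 = NOT c = NOT 1 = 0
w3 = b NOR d = 1 NOR 0 = 0
w4 = w2 NOR e = 0 NOR 1 = 0
w5 = w1 NOR w3 = 0 NOR 0 = 1
w6 = w4 NOR w1 = 0 NOR 0 = 1
w7 = w5 AND w6 AND w2 = 1 AND 1 AND 0 = 0
w8 = e NOR w4 = 1 NOR 0 = 0
w9 = NOT c = NOT 1 = 0
w10 = w7 NOR w8 = 0 NOR 0 = 1
w14 = w10 NOR e = 1 NOR 1 = 0

w6 = 1; w7 = 0; w9 = 0; w14 = 0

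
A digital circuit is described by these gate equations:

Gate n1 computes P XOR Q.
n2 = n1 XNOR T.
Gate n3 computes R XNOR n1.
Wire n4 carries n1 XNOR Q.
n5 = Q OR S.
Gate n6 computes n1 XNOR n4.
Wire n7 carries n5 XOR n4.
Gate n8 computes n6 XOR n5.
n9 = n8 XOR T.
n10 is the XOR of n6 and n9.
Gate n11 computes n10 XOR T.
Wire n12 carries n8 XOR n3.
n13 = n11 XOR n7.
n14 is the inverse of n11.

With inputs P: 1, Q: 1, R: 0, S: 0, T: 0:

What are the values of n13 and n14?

n1 = P XOR Q = 1 XOR 1 = 0
n4 = n1 XNOR Q = 0 XNOR 1 = 0
n5 = Q OR S = 1 OR 0 = 1
n6 = n1 XNOR n4 = 0 XNOR 0 = 1
n7 = n5 XOR n4 = 1 XOR 0 = 1
n8 = n6 XOR n5 = 1 XOR 1 = 0
n9 = n8 XOR T = 0 XOR 0 = 0
n10 = n6 XOR n9 = 1 XOR 0 = 1
n11 = n10 XOR T = 1 XOR 0 = 1
n13 = n11 XOR n7 = 1 XOR 1 = 0
n14 = NOT n11 = NOT 1 = 0

n13 = 0, n14 = 0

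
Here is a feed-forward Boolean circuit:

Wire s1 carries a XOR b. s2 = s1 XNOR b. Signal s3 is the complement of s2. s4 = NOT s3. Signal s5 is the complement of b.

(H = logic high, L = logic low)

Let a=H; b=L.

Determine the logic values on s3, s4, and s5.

s3 = H, s4 = L, s5 = H

s1 = a XOR b = H XOR L = H
s2 = s1 XNOR b = H XNOR L = L
s3 = NOT s2 = NOT L = H
s4 = NOT s3 = NOT H = L
s5 = NOT b = NOT L = H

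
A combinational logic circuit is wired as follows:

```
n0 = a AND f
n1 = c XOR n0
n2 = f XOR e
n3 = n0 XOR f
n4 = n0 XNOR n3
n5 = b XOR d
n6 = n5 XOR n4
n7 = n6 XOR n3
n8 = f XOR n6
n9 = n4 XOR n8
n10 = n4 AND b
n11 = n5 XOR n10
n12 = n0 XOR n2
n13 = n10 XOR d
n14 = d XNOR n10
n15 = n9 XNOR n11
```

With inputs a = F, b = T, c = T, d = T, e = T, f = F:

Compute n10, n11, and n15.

n0 = a AND f = F AND F = F
n3 = n0 XOR f = F XOR F = F
n4 = n0 XNOR n3 = F XNOR F = T
n5 = b XOR d = T XOR T = F
n6 = n5 XOR n4 = F XOR T = T
n8 = f XOR n6 = F XOR T = T
n9 = n4 XOR n8 = T XOR T = F
n10 = n4 AND b = T AND T = T
n11 = n5 XOR n10 = F XOR T = T
n15 = n9 XNOR n11 = F XNOR T = F

n10 = T  n11 = T  n15 = F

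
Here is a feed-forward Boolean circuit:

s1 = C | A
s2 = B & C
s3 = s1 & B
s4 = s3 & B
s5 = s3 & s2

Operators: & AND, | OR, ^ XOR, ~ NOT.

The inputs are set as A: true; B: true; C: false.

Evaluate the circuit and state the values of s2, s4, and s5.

s1 = C OR A = false OR true = true
s2 = B AND C = true AND false = false
s3 = s1 AND B = true AND true = true
s4 = s3 AND B = true AND true = true
s5 = s3 AND s2 = true AND false = false

s2 = false, s4 = true, s5 = false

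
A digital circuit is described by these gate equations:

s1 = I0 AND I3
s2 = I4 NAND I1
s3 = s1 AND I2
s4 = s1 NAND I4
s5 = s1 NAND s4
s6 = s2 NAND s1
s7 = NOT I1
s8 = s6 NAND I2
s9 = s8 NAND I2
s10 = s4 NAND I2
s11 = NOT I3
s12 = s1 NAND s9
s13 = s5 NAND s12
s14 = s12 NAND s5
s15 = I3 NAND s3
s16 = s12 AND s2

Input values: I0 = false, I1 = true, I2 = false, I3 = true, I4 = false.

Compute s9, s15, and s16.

s9 = true; s15 = true; s16 = true

s1 = I0 AND I3 = false AND true = false
s2 = I4 NAND I1 = false NAND true = true
s3 = s1 AND I2 = false AND false = false
s6 = s2 NAND s1 = true NAND false = true
s8 = s6 NAND I2 = true NAND false = true
s9 = s8 NAND I2 = true NAND false = true
s12 = s1 NAND s9 = false NAND true = true
s15 = I3 NAND s3 = true NAND false = true
s16 = s12 AND s2 = true AND true = true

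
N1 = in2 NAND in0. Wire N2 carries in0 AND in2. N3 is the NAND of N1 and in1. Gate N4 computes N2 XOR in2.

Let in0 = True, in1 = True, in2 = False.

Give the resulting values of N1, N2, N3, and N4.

N1 = True; N2 = False; N3 = False; N4 = False

N1 = in2 NAND in0 = False NAND True = True
N2 = in0 AND in2 = True AND False = False
N3 = N1 NAND in1 = True NAND True = False
N4 = N2 XOR in2 = False XOR False = False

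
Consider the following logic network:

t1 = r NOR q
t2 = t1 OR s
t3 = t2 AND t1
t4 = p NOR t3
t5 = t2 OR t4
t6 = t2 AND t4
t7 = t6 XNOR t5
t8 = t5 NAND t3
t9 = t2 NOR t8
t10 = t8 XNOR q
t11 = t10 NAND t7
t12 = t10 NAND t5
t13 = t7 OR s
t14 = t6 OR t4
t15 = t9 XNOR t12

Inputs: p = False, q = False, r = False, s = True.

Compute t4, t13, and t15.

t1 = r NOR q = False NOR False = True
t2 = t1 OR s = True OR True = True
t3 = t2 AND t1 = True AND True = True
t4 = p NOR t3 = False NOR True = False
t5 = t2 OR t4 = True OR False = True
t6 = t2 AND t4 = True AND False = False
t7 = t6 XNOR t5 = False XNOR True = False
t8 = t5 NAND t3 = True NAND True = False
t9 = t2 NOR t8 = True NOR False = False
t10 = t8 XNOR q = False XNOR False = True
t12 = t10 NAND t5 = True NAND True = False
t13 = t7 OR s = False OR True = True
t15 = t9 XNOR t12 = False XNOR False = True

t4 = False, t13 = True, t15 = True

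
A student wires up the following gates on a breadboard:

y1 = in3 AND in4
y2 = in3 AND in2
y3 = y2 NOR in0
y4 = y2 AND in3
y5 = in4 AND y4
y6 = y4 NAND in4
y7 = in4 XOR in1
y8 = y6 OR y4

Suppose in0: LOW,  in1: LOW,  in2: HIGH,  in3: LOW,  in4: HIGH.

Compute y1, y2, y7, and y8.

y1 = LOW, y2 = LOW, y7 = HIGH, y8 = HIGH

y1 = in3 AND in4 = LOW AND HIGH = LOW
y2 = in3 AND in2 = LOW AND HIGH = LOW
y4 = y2 AND in3 = LOW AND LOW = LOW
y6 = y4 NAND in4 = LOW NAND HIGH = HIGH
y7 = in4 XOR in1 = HIGH XOR LOW = HIGH
y8 = y6 OR y4 = HIGH OR LOW = HIGH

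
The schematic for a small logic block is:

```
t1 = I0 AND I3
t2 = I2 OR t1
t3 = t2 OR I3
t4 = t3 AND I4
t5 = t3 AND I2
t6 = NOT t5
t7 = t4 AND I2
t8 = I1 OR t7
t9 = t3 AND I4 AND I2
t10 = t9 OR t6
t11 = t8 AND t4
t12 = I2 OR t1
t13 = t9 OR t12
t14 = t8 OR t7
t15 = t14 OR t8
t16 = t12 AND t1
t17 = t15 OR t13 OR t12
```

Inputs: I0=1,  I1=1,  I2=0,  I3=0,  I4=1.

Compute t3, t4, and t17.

t3 = 0, t4 = 0, t17 = 1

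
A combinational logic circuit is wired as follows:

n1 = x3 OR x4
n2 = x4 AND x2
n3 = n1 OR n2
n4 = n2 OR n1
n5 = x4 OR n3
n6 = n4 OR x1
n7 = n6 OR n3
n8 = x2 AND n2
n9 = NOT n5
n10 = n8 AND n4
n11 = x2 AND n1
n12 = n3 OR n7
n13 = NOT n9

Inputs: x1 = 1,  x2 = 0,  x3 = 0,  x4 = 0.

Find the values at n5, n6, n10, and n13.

n5 = 0  n6 = 1  n10 = 0  n13 = 0

n1 = x3 OR x4 = 0 OR 0 = 0
n2 = x4 AND x2 = 0 AND 0 = 0
n3 = n1 OR n2 = 0 OR 0 = 0
n4 = n2 OR n1 = 0 OR 0 = 0
n5 = x4 OR n3 = 0 OR 0 = 0
n6 = n4 OR x1 = 0 OR 1 = 1
n8 = x2 AND n2 = 0 AND 0 = 0
n9 = NOT n5 = NOT 0 = 1
n10 = n8 AND n4 = 0 AND 0 = 0
n13 = NOT n9 = NOT 1 = 0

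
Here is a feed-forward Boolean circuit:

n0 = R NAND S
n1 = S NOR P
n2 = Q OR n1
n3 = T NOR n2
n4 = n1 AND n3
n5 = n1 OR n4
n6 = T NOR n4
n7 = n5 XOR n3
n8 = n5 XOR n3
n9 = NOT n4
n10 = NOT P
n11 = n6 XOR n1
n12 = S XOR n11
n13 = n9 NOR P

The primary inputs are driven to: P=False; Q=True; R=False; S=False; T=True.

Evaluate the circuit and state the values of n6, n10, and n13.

n6 = False; n10 = True; n13 = False

n1 = S NOR P = False NOR False = True
n2 = Q OR n1 = True OR True = True
n3 = T NOR n2 = True NOR True = False
n4 = n1 AND n3 = True AND False = False
n6 = T NOR n4 = True NOR False = False
n9 = NOT n4 = NOT False = True
n10 = NOT P = NOT False = True
n13 = n9 NOR P = True NOR False = False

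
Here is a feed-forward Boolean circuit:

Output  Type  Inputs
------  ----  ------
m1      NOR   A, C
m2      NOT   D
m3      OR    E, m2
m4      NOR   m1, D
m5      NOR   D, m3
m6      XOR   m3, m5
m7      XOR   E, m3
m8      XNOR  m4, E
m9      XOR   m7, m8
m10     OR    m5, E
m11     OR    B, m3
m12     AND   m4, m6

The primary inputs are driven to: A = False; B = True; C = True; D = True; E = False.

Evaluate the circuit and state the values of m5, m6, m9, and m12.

m1 = A NOR C = False NOR True = False
m2 = NOT D = NOT True = False
m3 = E OR m2 = False OR False = False
m4 = m1 NOR D = False NOR True = False
m5 = D NOR m3 = True NOR False = False
m6 = m3 XOR m5 = False XOR False = False
m7 = E XOR m3 = False XOR False = False
m8 = m4 XNOR E = False XNOR False = True
m9 = m7 XOR m8 = False XOR True = True
m12 = m4 AND m6 = False AND False = False

m5 = False; m6 = False; m9 = True; m12 = False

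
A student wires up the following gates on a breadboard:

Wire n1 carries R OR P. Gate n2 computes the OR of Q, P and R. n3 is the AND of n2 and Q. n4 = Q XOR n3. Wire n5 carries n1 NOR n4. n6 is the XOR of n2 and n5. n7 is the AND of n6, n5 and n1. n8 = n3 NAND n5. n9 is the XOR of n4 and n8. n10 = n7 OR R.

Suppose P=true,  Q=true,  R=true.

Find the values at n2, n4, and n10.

n2 = true; n4 = false; n10 = true

n1 = R OR P = true OR true = true
n2 = Q OR P OR R = true OR true OR true = true
n3 = n2 AND Q = true AND true = true
n4 = Q XOR n3 = true XOR true = false
n5 = n1 NOR n4 = true NOR false = false
n6 = n2 XOR n5 = true XOR false = true
n7 = n6 AND n5 AND n1 = true AND false AND true = false
n10 = n7 OR R = false OR true = true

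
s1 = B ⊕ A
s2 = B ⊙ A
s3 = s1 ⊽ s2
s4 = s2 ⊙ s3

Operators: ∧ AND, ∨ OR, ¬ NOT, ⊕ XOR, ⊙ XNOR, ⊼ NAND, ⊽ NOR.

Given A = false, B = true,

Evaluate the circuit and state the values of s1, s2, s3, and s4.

s1 = B XOR A = true XOR false = true
s2 = B XNOR A = true XNOR false = false
s3 = s1 NOR s2 = true NOR false = false
s4 = s2 XNOR s3 = false XNOR false = true

s1 = true, s2 = false, s3 = false, s4 = true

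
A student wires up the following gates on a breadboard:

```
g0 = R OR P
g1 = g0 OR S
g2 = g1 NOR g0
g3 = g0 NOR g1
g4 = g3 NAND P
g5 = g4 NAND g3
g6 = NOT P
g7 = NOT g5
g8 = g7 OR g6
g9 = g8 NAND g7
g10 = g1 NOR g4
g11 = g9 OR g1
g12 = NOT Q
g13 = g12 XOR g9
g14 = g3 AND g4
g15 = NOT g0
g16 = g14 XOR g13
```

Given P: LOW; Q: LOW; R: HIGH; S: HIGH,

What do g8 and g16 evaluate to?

g0 = R OR P = HIGH OR LOW = HIGH
g1 = g0 OR S = HIGH OR HIGH = HIGH
g3 = g0 NOR g1 = HIGH NOR HIGH = LOW
g4 = g3 NAND P = LOW NAND LOW = HIGH
g5 = g4 NAND g3 = HIGH NAND LOW = HIGH
g6 = NOT P = NOT LOW = HIGH
g7 = NOT g5 = NOT HIGH = LOW
g8 = g7 OR g6 = LOW OR HIGH = HIGH
g9 = g8 NAND g7 = HIGH NAND LOW = HIGH
g12 = NOT Q = NOT LOW = HIGH
g13 = g12 XOR g9 = HIGH XOR HIGH = LOW
g14 = g3 AND g4 = LOW AND HIGH = LOW
g16 = g14 XOR g13 = LOW XOR LOW = LOW

g8 = HIGH, g16 = LOW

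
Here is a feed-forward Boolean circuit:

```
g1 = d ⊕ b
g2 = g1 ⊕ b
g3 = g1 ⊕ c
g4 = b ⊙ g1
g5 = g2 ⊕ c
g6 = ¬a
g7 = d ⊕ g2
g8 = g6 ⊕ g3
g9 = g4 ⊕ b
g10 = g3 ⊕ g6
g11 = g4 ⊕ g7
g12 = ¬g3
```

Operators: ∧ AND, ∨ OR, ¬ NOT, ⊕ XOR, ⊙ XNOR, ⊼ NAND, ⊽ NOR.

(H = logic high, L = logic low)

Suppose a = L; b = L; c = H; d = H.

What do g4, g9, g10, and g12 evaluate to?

g1 = d XOR b = H XOR L = H
g3 = g1 XOR c = H XOR H = L
g4 = b XNOR g1 = L XNOR H = L
g6 = NOT a = NOT L = H
g9 = g4 XOR b = L XOR L = L
g10 = g3 XOR g6 = L XOR H = H
g12 = NOT g3 = NOT L = H

g4 = L; g9 = L; g10 = H; g12 = H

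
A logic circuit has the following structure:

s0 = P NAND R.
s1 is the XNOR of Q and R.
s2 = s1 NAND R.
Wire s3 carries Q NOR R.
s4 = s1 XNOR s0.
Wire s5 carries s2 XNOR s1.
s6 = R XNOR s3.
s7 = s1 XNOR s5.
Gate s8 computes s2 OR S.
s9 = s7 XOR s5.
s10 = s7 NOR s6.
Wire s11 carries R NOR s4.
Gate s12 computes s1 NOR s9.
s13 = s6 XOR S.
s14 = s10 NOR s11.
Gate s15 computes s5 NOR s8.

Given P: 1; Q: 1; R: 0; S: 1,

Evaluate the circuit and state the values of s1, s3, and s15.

s1 = Q XNOR R = 1 XNOR 0 = 0
s2 = s1 NAND R = 0 NAND 0 = 1
s3 = Q NOR R = 1 NOR 0 = 0
s5 = s2 XNOR s1 = 1 XNOR 0 = 0
s8 = s2 OR S = 1 OR 1 = 1
s15 = s5 NOR s8 = 0 NOR 1 = 0

s1 = 0, s3 = 0, s15 = 0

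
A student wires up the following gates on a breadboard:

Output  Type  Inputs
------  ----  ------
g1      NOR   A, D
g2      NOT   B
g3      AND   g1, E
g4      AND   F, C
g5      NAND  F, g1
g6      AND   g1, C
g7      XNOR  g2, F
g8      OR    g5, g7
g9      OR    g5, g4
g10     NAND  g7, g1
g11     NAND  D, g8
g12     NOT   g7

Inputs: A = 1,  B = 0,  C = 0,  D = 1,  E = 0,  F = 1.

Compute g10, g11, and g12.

g10 = 1, g11 = 0, g12 = 0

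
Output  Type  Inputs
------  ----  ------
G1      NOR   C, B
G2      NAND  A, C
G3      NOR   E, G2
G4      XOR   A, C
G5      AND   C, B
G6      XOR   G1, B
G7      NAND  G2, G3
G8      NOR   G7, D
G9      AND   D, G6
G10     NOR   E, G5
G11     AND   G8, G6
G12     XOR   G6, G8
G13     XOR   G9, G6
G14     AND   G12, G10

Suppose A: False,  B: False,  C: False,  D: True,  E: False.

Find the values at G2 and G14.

G1 = C NOR B = False NOR False = True
G2 = A NAND C = False NAND False = True
G3 = E NOR G2 = False NOR True = False
G5 = C AND B = False AND False = False
G6 = G1 XOR B = True XOR False = True
G7 = G2 NAND G3 = True NAND False = True
G8 = G7 NOR D = True NOR True = False
G10 = E NOR G5 = False NOR False = True
G12 = G6 XOR G8 = True XOR False = True
G14 = G12 AND G10 = True AND True = True

G2 = True, G14 = True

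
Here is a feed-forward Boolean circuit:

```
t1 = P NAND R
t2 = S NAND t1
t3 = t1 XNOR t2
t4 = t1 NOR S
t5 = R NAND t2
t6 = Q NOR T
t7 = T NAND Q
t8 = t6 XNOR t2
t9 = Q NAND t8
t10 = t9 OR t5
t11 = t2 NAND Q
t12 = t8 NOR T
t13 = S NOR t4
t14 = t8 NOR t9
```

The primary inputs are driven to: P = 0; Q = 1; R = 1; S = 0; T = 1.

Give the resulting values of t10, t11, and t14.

t10 = 1, t11 = 0, t14 = 0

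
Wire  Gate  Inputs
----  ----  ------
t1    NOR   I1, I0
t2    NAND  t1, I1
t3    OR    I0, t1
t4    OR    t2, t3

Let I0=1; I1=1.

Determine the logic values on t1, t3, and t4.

t1 = I1 NOR I0 = 1 NOR 1 = 0
t2 = t1 NAND I1 = 0 NAND 1 = 1
t3 = I0 OR t1 = 1 OR 0 = 1
t4 = t2 OR t3 = 1 OR 1 = 1

t1 = 0, t3 = 1, t4 = 1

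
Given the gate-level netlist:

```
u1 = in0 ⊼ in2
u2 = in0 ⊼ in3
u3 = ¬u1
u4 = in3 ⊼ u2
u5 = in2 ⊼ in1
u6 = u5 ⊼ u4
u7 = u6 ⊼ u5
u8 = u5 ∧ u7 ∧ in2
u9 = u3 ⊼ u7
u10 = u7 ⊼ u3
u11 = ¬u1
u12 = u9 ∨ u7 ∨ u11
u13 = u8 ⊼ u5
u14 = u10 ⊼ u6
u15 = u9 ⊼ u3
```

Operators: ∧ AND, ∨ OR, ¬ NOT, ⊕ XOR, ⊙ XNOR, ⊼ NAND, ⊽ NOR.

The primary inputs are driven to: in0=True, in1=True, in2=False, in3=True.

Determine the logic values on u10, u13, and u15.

u1 = in0 NAND in2 = True NAND False = True
u2 = in0 NAND in3 = True NAND True = False
u3 = NOT u1 = NOT True = False
u4 = in3 NAND u2 = True NAND False = True
u5 = in2 NAND in1 = False NAND True = True
u6 = u5 NAND u4 = True NAND True = False
u7 = u6 NAND u5 = False NAND True = True
u8 = u5 AND u7 AND in2 = True AND True AND False = False
u9 = u3 NAND u7 = False NAND True = True
u10 = u7 NAND u3 = True NAND False = True
u13 = u8 NAND u5 = False NAND True = True
u15 = u9 NAND u3 = True NAND False = True

u10 = True, u13 = True, u15 = True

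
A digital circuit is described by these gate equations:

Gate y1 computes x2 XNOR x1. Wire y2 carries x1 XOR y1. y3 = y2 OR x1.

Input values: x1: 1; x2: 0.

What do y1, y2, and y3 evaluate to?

y1 = 0  y2 = 1  y3 = 1

y1 = x2 XNOR x1 = 0 XNOR 1 = 0
y2 = x1 XOR y1 = 1 XOR 0 = 1
y3 = y2 OR x1 = 1 OR 1 = 1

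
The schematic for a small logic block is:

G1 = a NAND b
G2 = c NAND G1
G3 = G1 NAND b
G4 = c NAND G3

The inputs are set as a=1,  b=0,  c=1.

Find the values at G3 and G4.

G3 = 1, G4 = 0

G1 = a NAND b = 1 NAND 0 = 1
G3 = G1 NAND b = 1 NAND 0 = 1
G4 = c NAND G3 = 1 NAND 1 = 0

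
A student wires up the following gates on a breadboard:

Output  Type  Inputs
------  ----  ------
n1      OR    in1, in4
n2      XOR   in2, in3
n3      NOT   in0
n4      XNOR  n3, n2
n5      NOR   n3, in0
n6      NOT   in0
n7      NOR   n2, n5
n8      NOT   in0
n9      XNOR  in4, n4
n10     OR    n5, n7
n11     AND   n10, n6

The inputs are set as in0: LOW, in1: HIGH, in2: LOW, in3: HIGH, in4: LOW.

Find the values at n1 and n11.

n1 = HIGH  n11 = LOW

n1 = in1 OR in4 = HIGH OR LOW = HIGH
n2 = in2 XOR in3 = LOW XOR HIGH = HIGH
n3 = NOT in0 = NOT LOW = HIGH
n5 = n3 NOR in0 = HIGH NOR LOW = LOW
n6 = NOT in0 = NOT LOW = HIGH
n7 = n2 NOR n5 = HIGH NOR LOW = LOW
n10 = n5 OR n7 = LOW OR LOW = LOW
n11 = n10 AND n6 = LOW AND HIGH = LOW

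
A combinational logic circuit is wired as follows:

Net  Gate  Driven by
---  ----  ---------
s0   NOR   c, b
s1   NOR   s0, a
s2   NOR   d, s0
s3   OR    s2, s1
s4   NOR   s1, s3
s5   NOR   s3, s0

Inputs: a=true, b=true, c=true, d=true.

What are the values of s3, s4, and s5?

s3 = false, s4 = true, s5 = true

s0 = c NOR b = true NOR true = false
s1 = s0 NOR a = false NOR true = false
s2 = d NOR s0 = true NOR false = false
s3 = s2 OR s1 = false OR false = false
s4 = s1 NOR s3 = false NOR false = true
s5 = s3 NOR s0 = false NOR false = true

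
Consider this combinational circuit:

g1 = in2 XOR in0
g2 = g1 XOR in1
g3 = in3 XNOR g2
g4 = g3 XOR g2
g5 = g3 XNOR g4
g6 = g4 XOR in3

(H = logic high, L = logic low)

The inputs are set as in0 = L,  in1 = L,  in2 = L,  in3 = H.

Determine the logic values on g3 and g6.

g3 = L  g6 = H

g1 = in2 XOR in0 = L XOR L = L
g2 = g1 XOR in1 = L XOR L = L
g3 = in3 XNOR g2 = H XNOR L = L
g4 = g3 XOR g2 = L XOR L = L
g6 = g4 XOR in3 = L XOR H = H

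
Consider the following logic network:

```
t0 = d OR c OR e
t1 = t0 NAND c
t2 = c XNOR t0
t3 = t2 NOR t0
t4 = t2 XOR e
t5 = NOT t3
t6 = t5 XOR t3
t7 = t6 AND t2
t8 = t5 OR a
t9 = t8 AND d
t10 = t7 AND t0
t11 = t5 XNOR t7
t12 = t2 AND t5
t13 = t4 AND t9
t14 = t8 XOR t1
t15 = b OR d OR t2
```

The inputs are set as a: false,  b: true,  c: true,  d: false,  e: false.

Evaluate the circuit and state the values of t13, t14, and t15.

t13 = false, t14 = true, t15 = true

t0 = d OR c OR e = false OR true OR false = true
t1 = t0 NAND c = true NAND true = false
t2 = c XNOR t0 = true XNOR true = true
t3 = t2 NOR t0 = true NOR true = false
t4 = t2 XOR e = true XOR false = true
t5 = NOT t3 = NOT false = true
t8 = t5 OR a = true OR false = true
t9 = t8 AND d = true AND false = false
t13 = t4 AND t9 = true AND false = false
t14 = t8 XOR t1 = true XOR false = true
t15 = b OR d OR t2 = true OR false OR true = true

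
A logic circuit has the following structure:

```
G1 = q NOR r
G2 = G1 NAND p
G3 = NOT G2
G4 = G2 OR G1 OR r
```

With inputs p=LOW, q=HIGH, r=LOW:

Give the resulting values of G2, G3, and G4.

G2 = HIGH  G3 = LOW  G4 = HIGH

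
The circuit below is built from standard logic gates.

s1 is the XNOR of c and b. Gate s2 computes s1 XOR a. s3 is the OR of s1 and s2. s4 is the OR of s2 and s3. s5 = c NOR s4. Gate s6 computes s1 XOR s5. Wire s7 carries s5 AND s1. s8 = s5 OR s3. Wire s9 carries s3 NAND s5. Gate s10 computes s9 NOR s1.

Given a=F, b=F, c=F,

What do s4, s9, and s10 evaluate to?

s4 = T; s9 = T; s10 = F

s1 = c XNOR b = F XNOR F = T
s2 = s1 XOR a = T XOR F = T
s3 = s1 OR s2 = T OR T = T
s4 = s2 OR s3 = T OR T = T
s5 = c NOR s4 = F NOR T = F
s9 = s3 NAND s5 = T NAND F = T
s10 = s9 NOR s1 = T NOR T = F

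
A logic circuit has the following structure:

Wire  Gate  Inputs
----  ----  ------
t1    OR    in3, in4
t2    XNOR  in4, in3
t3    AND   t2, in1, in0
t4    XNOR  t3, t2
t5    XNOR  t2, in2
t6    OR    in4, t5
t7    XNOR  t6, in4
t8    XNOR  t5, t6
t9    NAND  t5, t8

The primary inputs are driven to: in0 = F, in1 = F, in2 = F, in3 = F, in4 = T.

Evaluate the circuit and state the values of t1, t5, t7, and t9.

t1 = T, t5 = T, t7 = T, t9 = F

t1 = in3 OR in4 = F OR T = T
t2 = in4 XNOR in3 = T XNOR F = F
t5 = t2 XNOR in2 = F XNOR F = T
t6 = in4 OR t5 = T OR T = T
t7 = t6 XNOR in4 = T XNOR T = T
t8 = t5 XNOR t6 = T XNOR T = T
t9 = t5 NAND t8 = T NAND T = F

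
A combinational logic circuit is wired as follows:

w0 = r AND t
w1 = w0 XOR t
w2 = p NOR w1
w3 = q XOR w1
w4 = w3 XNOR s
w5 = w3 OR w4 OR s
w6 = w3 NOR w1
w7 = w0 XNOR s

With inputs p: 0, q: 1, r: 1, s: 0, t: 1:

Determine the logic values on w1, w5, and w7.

w0 = r AND t = 1 AND 1 = 1
w1 = w0 XOR t = 1 XOR 1 = 0
w3 = q XOR w1 = 1 XOR 0 = 1
w4 = w3 XNOR s = 1 XNOR 0 = 0
w5 = w3 OR w4 OR s = 1 OR 0 OR 0 = 1
w7 = w0 XNOR s = 1 XNOR 0 = 0

w1 = 0, w5 = 1, w7 = 0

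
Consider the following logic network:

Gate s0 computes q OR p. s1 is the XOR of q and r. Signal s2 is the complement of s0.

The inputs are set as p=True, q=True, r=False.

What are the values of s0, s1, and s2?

s0 = q OR p = True OR True = True
s1 = q XOR r = True XOR False = True
s2 = NOT s0 = NOT True = False

s0 = True, s1 = True, s2 = False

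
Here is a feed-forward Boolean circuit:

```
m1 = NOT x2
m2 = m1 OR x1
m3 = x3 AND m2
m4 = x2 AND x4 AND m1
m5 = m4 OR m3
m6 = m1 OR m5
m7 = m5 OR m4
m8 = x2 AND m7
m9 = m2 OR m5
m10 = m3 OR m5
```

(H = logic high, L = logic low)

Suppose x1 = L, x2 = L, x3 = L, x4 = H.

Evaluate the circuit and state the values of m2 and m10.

m2 = H, m10 = L

m1 = NOT x2 = NOT L = H
m2 = m1 OR x1 = H OR L = H
m3 = x3 AND m2 = L AND H = L
m4 = x2 AND x4 AND m1 = L AND H AND H = L
m5 = m4 OR m3 = L OR L = L
m10 = m3 OR m5 = L OR L = L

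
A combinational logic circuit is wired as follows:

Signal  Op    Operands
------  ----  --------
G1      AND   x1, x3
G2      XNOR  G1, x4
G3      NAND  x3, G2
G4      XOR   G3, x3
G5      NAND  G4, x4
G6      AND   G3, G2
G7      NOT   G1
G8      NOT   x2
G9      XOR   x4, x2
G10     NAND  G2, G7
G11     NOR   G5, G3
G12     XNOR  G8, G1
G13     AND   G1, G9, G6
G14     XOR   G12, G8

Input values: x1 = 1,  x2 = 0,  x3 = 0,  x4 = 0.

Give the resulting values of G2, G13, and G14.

G1 = x1 AND x3 = 1 AND 0 = 0
G2 = G1 XNOR x4 = 0 XNOR 0 = 1
G3 = x3 NAND G2 = 0 NAND 1 = 1
G6 = G3 AND G2 = 1 AND 1 = 1
G8 = NOT x2 = NOT 0 = 1
G9 = x4 XOR x2 = 0 XOR 0 = 0
G12 = G8 XNOR G1 = 1 XNOR 0 = 0
G13 = G1 AND G9 AND G6 = 0 AND 0 AND 1 = 0
G14 = G12 XOR G8 = 0 XOR 1 = 1

G2 = 1  G13 = 0  G14 = 1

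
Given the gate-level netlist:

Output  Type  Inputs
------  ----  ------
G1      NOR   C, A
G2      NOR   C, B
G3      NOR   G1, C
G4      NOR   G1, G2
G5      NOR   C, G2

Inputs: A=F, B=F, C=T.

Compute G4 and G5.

G1 = C NOR A = T NOR F = F
G2 = C NOR B = T NOR F = F
G4 = G1 NOR G2 = F NOR F = T
G5 = C NOR G2 = T NOR F = F

G4 = T, G5 = F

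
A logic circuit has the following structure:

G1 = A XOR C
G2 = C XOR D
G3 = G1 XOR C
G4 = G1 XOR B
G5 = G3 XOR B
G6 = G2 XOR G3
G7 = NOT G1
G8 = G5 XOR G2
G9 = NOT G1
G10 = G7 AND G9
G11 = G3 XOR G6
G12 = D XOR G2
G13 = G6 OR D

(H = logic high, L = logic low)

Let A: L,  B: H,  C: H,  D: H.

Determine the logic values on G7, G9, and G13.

G7 = L, G9 = L, G13 = H

G1 = A XOR C = L XOR H = H
G2 = C XOR D = H XOR H = L
G3 = G1 XOR C = H XOR H = L
G6 = G2 XOR G3 = L XOR L = L
G7 = NOT G1 = NOT H = L
G9 = NOT G1 = NOT H = L
G13 = G6 OR D = L OR H = H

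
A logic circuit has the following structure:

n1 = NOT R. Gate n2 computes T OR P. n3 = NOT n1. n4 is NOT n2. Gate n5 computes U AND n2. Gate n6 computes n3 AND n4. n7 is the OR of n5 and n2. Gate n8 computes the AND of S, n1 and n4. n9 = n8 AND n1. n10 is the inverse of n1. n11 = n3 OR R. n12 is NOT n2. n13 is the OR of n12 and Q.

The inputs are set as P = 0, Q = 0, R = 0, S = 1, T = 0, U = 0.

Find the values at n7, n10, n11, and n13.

n1 = NOT R = NOT 0 = 1
n2 = T OR P = 0 OR 0 = 0
n3 = NOT n1 = NOT 1 = 0
n5 = U AND n2 = 0 AND 0 = 0
n7 = n5 OR n2 = 0 OR 0 = 0
n10 = NOT n1 = NOT 1 = 0
n11 = n3 OR R = 0 OR 0 = 0
n12 = NOT n2 = NOT 0 = 1
n13 = n12 OR Q = 1 OR 0 = 1

n7 = 0; n10 = 0; n11 = 0; n13 = 1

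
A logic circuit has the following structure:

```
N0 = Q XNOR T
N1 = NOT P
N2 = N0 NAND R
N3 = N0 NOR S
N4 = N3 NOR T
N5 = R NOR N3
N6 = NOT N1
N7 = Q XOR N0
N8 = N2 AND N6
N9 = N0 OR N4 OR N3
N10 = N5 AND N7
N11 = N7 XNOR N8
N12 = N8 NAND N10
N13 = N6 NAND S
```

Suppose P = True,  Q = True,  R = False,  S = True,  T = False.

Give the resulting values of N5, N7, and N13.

N0 = Q XNOR T = True XNOR False = False
N1 = NOT P = NOT True = False
N3 = N0 NOR S = False NOR True = False
N5 = R NOR N3 = False NOR False = True
N6 = NOT N1 = NOT False = True
N7 = Q XOR N0 = True XOR False = True
N13 = N6 NAND S = True NAND True = False

N5 = True, N7 = True, N13 = False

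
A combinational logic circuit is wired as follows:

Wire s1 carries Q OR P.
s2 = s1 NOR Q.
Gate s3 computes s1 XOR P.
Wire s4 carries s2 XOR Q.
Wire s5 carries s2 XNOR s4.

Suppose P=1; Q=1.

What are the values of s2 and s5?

s1 = Q OR P = 1 OR 1 = 1
s2 = s1 NOR Q = 1 NOR 1 = 0
s4 = s2 XOR Q = 0 XOR 1 = 1
s5 = s2 XNOR s4 = 0 XNOR 1 = 0

s2 = 0, s5 = 0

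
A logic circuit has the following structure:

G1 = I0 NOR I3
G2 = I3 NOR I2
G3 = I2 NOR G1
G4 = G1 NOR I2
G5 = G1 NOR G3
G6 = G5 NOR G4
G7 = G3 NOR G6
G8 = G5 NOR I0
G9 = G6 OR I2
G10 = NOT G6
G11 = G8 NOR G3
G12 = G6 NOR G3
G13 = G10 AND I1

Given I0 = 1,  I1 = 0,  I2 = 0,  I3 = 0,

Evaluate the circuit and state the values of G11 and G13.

G11 = 0  G13 = 0

G1 = I0 NOR I3 = 1 NOR 0 = 0
G3 = I2 NOR G1 = 0 NOR 0 = 1
G4 = G1 NOR I2 = 0 NOR 0 = 1
G5 = G1 NOR G3 = 0 NOR 1 = 0
G6 = G5 NOR G4 = 0 NOR 1 = 0
G8 = G5 NOR I0 = 0 NOR 1 = 0
G10 = NOT G6 = NOT 0 = 1
G11 = G8 NOR G3 = 0 NOR 1 = 0
G13 = G10 AND I1 = 1 AND 0 = 0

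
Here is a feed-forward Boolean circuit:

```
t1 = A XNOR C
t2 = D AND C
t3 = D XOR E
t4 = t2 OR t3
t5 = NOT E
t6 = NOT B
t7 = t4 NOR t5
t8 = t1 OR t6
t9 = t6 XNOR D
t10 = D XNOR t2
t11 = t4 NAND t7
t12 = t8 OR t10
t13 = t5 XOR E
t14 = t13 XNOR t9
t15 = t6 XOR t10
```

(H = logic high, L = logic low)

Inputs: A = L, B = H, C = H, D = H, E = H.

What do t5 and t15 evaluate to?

t2 = D AND C = H AND H = H
t5 = NOT E = NOT H = L
t6 = NOT B = NOT H = L
t10 = D XNOR t2 = H XNOR H = H
t15 = t6 XOR t10 = L XOR H = H

t5 = L; t15 = H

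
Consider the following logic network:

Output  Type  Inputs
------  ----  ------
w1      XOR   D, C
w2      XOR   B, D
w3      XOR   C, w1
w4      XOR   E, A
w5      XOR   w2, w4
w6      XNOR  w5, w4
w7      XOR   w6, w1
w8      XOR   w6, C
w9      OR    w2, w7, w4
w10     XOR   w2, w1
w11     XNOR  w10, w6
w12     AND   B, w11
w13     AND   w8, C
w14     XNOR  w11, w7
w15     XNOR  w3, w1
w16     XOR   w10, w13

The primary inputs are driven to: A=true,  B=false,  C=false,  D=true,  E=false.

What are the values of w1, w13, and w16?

w1 = true; w13 = false; w16 = false

w1 = D XOR C = true XOR false = true
w2 = B XOR D = false XOR true = true
w4 = E XOR A = false XOR true = true
w5 = w2 XOR w4 = true XOR true = false
w6 = w5 XNOR w4 = false XNOR true = false
w8 = w6 XOR C = false XOR false = false
w10 = w2 XOR w1 = true XOR true = false
w13 = w8 AND C = false AND false = false
w16 = w10 XOR w13 = false XOR false = false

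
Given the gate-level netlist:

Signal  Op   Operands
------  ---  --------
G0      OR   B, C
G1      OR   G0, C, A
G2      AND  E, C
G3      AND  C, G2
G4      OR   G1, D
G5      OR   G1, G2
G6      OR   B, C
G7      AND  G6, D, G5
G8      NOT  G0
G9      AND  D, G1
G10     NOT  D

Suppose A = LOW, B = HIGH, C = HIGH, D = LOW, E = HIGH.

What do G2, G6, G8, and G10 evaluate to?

G0 = B OR C = HIGH OR HIGH = HIGH
G2 = E AND C = HIGH AND HIGH = HIGH
G6 = B OR C = HIGH OR HIGH = HIGH
G8 = NOT G0 = NOT HIGH = LOW
G10 = NOT D = NOT LOW = HIGH

G2 = HIGH, G6 = HIGH, G8 = LOW, G10 = HIGH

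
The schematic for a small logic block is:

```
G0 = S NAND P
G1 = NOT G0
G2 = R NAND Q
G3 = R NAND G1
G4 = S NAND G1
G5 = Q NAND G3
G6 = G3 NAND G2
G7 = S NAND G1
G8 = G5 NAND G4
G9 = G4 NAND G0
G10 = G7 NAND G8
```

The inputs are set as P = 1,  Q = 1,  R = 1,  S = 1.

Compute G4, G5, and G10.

G4 = 0; G5 = 1; G10 = 1

G0 = S NAND P = 1 NAND 1 = 0
G1 = NOT G0 = NOT 0 = 1
G3 = R NAND G1 = 1 NAND 1 = 0
G4 = S NAND G1 = 1 NAND 1 = 0
G5 = Q NAND G3 = 1 NAND 0 = 1
G7 = S NAND G1 = 1 NAND 1 = 0
G8 = G5 NAND G4 = 1 NAND 0 = 1
G10 = G7 NAND G8 = 0 NAND 1 = 1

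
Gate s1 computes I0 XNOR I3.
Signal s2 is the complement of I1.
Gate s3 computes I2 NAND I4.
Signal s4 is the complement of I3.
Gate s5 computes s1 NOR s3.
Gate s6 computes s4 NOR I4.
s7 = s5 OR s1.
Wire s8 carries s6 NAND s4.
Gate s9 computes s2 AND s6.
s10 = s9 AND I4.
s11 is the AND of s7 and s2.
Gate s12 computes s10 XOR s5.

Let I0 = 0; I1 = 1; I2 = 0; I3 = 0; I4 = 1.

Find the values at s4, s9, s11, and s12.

s1 = I0 XNOR I3 = 0 XNOR 0 = 1
s2 = NOT I1 = NOT 1 = 0
s3 = I2 NAND I4 = 0 NAND 1 = 1
s4 = NOT I3 = NOT 0 = 1
s5 = s1 NOR s3 = 1 NOR 1 = 0
s6 = s4 NOR I4 = 1 NOR 1 = 0
s7 = s5 OR s1 = 0 OR 1 = 1
s9 = s2 AND s6 = 0 AND 0 = 0
s10 = s9 AND I4 = 0 AND 1 = 0
s11 = s7 AND s2 = 1 AND 0 = 0
s12 = s10 XOR s5 = 0 XOR 0 = 0

s4 = 1, s9 = 0, s11 = 0, s12 = 0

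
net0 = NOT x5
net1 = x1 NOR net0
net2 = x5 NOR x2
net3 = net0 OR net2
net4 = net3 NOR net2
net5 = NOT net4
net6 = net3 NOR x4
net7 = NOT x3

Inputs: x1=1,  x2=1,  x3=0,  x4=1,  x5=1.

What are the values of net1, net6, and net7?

net1 = 0  net6 = 0  net7 = 1

net0 = NOT x5 = NOT 1 = 0
net1 = x1 NOR net0 = 1 NOR 0 = 0
net2 = x5 NOR x2 = 1 NOR 1 = 0
net3 = net0 OR net2 = 0 OR 0 = 0
net6 = net3 NOR x4 = 0 NOR 1 = 0
net7 = NOT x3 = NOT 0 = 1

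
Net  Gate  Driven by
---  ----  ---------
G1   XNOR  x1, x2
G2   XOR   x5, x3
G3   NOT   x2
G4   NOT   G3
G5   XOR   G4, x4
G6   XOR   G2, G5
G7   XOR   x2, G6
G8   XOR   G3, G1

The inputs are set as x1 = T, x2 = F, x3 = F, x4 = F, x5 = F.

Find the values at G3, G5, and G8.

G3 = T  G5 = F  G8 = T

G1 = x1 XNOR x2 = T XNOR F = F
G3 = NOT x2 = NOT F = T
G4 = NOT G3 = NOT T = F
G5 = G4 XOR x4 = F XOR F = F
G8 = G3 XOR G1 = T XOR F = T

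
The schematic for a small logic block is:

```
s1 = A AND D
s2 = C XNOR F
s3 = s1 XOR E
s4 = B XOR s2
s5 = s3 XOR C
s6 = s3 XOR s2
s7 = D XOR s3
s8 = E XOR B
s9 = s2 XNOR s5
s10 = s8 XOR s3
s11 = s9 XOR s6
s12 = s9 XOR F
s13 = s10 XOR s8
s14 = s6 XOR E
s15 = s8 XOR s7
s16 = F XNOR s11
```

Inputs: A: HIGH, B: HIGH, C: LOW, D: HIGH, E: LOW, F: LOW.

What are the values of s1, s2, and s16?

s1 = A AND D = HIGH AND HIGH = HIGH
s2 = C XNOR F = LOW XNOR LOW = HIGH
s3 = s1 XOR E = HIGH XOR LOW = HIGH
s5 = s3 XOR C = HIGH XOR LOW = HIGH
s6 = s3 XOR s2 = HIGH XOR HIGH = LOW
s9 = s2 XNOR s5 = HIGH XNOR HIGH = HIGH
s11 = s9 XOR s6 = HIGH XOR LOW = HIGH
s16 = F XNOR s11 = LOW XNOR HIGH = LOW

s1 = HIGH, s2 = HIGH, s16 = LOW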